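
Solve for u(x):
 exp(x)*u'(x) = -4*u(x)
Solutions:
 u(x) = C1*exp(4*exp(-x))


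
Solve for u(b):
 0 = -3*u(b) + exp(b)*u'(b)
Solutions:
 u(b) = C1*exp(-3*exp(-b))


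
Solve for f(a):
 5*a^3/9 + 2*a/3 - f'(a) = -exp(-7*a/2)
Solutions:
 f(a) = C1 + 5*a^4/36 + a^2/3 - 2*exp(-7*a/2)/7


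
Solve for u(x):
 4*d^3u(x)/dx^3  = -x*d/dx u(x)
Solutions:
 u(x) = C1 + Integral(C2*airyai(-2^(1/3)*x/2) + C3*airybi(-2^(1/3)*x/2), x)


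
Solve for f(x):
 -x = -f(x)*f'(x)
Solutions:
 f(x) = -sqrt(C1 + x^2)
 f(x) = sqrt(C1 + x^2)


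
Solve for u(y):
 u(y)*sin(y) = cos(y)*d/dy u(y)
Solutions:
 u(y) = C1/cos(y)


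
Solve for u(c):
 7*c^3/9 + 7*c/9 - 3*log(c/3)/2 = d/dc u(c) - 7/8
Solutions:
 u(c) = C1 + 7*c^4/36 + 7*c^2/18 - 3*c*log(c)/2 + 3*c*log(3)/2 + 19*c/8


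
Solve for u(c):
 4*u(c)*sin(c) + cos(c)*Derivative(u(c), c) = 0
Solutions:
 u(c) = C1*cos(c)^4


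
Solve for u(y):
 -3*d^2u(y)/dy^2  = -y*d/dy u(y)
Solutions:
 u(y) = C1 + C2*erfi(sqrt(6)*y/6)


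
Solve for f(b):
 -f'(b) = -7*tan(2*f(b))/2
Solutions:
 f(b) = -asin(C1*exp(7*b))/2 + pi/2
 f(b) = asin(C1*exp(7*b))/2


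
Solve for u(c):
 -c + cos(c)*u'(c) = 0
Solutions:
 u(c) = C1 + Integral(c/cos(c), c)


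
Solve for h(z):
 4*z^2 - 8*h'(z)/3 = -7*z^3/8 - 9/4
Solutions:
 h(z) = C1 + 21*z^4/256 + z^3/2 + 27*z/32


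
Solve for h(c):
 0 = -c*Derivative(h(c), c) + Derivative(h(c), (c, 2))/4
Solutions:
 h(c) = C1 + C2*erfi(sqrt(2)*c)


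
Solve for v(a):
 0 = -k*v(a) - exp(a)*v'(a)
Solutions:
 v(a) = C1*exp(k*exp(-a))


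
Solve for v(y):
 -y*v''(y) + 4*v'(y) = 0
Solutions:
 v(y) = C1 + C2*y^5


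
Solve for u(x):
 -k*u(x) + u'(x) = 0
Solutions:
 u(x) = C1*exp(k*x)


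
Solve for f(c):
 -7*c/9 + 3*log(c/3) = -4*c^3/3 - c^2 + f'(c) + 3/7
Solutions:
 f(c) = C1 + c^4/3 + c^3/3 - 7*c^2/18 + 3*c*log(c) - 24*c/7 - 3*c*log(3)


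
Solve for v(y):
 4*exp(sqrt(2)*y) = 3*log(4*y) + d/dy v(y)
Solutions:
 v(y) = C1 - 3*y*log(y) + 3*y*(1 - 2*log(2)) + 2*sqrt(2)*exp(sqrt(2)*y)


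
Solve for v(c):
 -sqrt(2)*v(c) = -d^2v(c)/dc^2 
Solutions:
 v(c) = C1*exp(-2^(1/4)*c) + C2*exp(2^(1/4)*c)


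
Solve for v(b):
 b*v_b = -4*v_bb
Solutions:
 v(b) = C1 + C2*erf(sqrt(2)*b/4)


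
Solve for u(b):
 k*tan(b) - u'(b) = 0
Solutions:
 u(b) = C1 - k*log(cos(b))


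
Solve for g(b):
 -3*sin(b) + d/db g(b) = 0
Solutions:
 g(b) = C1 - 3*cos(b)


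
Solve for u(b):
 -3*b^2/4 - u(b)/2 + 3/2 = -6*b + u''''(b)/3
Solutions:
 u(b) = -3*b^2/2 + 12*b + (C1*sin(6^(1/4)*b/2) + C2*cos(6^(1/4)*b/2))*exp(-6^(1/4)*b/2) + (C3*sin(6^(1/4)*b/2) + C4*cos(6^(1/4)*b/2))*exp(6^(1/4)*b/2) + 3


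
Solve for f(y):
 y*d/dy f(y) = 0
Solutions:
 f(y) = C1


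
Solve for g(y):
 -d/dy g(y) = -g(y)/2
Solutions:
 g(y) = C1*exp(y/2)


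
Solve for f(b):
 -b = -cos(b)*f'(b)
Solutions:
 f(b) = C1 + Integral(b/cos(b), b)


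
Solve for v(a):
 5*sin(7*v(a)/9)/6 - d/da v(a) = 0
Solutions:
 -5*a/6 + 9*log(cos(7*v(a)/9) - 1)/14 - 9*log(cos(7*v(a)/9) + 1)/14 = C1


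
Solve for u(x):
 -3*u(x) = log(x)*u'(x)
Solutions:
 u(x) = C1*exp(-3*li(x))


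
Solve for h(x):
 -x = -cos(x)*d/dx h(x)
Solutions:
 h(x) = C1 + Integral(x/cos(x), x)


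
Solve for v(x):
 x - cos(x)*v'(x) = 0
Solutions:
 v(x) = C1 + Integral(x/cos(x), x)


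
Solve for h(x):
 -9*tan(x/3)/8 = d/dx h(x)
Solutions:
 h(x) = C1 + 27*log(cos(x/3))/8


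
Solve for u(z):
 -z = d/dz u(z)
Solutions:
 u(z) = C1 - z^2/2


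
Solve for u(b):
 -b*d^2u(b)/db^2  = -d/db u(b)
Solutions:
 u(b) = C1 + C2*b^2


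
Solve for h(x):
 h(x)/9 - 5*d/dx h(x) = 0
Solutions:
 h(x) = C1*exp(x/45)


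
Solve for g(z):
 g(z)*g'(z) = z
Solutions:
 g(z) = -sqrt(C1 + z^2)
 g(z) = sqrt(C1 + z^2)


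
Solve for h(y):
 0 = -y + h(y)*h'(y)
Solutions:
 h(y) = -sqrt(C1 + y^2)
 h(y) = sqrt(C1 + y^2)


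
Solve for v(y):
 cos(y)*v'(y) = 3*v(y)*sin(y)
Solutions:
 v(y) = C1/cos(y)^3


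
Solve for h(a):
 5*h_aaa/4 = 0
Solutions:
 h(a) = C1 + C2*a + C3*a^2


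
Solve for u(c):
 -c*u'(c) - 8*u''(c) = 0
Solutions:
 u(c) = C1 + C2*erf(c/4)


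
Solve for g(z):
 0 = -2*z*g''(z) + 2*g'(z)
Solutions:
 g(z) = C1 + C2*z^2


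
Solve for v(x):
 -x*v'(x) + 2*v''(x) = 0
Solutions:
 v(x) = C1 + C2*erfi(x/2)


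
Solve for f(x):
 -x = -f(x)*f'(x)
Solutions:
 f(x) = -sqrt(C1 + x^2)
 f(x) = sqrt(C1 + x^2)


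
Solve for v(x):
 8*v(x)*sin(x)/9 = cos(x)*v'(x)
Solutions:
 v(x) = C1/cos(x)^(8/9)


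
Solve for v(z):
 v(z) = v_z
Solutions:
 v(z) = C1*exp(z)


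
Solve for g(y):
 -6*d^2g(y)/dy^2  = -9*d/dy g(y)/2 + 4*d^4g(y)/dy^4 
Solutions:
 g(y) = C1 + C2*exp(2^(1/3)*y*(-2^(1/3)*(9 + sqrt(113))^(1/3) + 4/(9 + sqrt(113))^(1/3))/8)*sin(2^(1/3)*sqrt(3)*y*(4/(9 + sqrt(113))^(1/3) + 2^(1/3)*(9 + sqrt(113))^(1/3))/8) + C3*exp(2^(1/3)*y*(-2^(1/3)*(9 + sqrt(113))^(1/3) + 4/(9 + sqrt(113))^(1/3))/8)*cos(2^(1/3)*sqrt(3)*y*(4/(9 + sqrt(113))^(1/3) + 2^(1/3)*(9 + sqrt(113))^(1/3))/8) + C4*exp(2^(1/3)*y*(-1/(9 + sqrt(113))^(1/3) + 2^(1/3)*(9 + sqrt(113))^(1/3)/4))


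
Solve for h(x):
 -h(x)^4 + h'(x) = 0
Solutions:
 h(x) = (-1/(C1 + 3*x))^(1/3)
 h(x) = (-1/(C1 + x))^(1/3)*(-3^(2/3) - 3*3^(1/6)*I)/6
 h(x) = (-1/(C1 + x))^(1/3)*(-3^(2/3) + 3*3^(1/6)*I)/6


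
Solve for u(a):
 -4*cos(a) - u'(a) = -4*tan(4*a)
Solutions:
 u(a) = C1 - log(cos(4*a)) - 4*sin(a)


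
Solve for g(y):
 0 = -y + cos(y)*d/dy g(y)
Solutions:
 g(y) = C1 + Integral(y/cos(y), y)


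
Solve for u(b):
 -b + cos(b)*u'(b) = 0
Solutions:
 u(b) = C1 + Integral(b/cos(b), b)


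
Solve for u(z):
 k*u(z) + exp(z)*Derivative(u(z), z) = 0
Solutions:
 u(z) = C1*exp(k*exp(-z))


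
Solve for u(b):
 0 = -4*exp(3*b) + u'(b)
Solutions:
 u(b) = C1 + 4*exp(3*b)/3


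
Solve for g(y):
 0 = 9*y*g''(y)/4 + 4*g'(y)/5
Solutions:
 g(y) = C1 + C2*y^(29/45)


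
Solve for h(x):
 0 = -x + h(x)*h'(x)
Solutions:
 h(x) = -sqrt(C1 + x^2)
 h(x) = sqrt(C1 + x^2)


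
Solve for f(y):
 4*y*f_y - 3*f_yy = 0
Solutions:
 f(y) = C1 + C2*erfi(sqrt(6)*y/3)


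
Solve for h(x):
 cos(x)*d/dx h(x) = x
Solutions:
 h(x) = C1 + Integral(x/cos(x), x)


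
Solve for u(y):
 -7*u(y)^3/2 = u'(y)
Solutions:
 u(y) = -sqrt(-1/(C1 - 7*y))
 u(y) = sqrt(-1/(C1 - 7*y))


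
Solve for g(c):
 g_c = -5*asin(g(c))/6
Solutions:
 Integral(1/asin(_y), (_y, g(c))) = C1 - 5*c/6


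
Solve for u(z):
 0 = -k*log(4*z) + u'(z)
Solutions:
 u(z) = C1 + k*z*log(z) - k*z + k*z*log(4)


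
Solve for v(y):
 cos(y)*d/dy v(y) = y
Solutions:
 v(y) = C1 + Integral(y/cos(y), y)


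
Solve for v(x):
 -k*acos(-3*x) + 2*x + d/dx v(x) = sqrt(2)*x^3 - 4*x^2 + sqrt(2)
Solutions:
 v(x) = C1 + k*(x*acos(-3*x) + sqrt(1 - 9*x^2)/3) + sqrt(2)*x^4/4 - 4*x^3/3 - x^2 + sqrt(2)*x


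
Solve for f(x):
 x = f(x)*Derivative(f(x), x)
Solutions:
 f(x) = -sqrt(C1 + x^2)
 f(x) = sqrt(C1 + x^2)


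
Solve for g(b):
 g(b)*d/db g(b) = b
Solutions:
 g(b) = -sqrt(C1 + b^2)
 g(b) = sqrt(C1 + b^2)


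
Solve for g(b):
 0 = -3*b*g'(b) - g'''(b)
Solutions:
 g(b) = C1 + Integral(C2*airyai(-3^(1/3)*b) + C3*airybi(-3^(1/3)*b), b)


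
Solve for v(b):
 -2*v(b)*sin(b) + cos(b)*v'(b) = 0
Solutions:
 v(b) = C1/cos(b)^2


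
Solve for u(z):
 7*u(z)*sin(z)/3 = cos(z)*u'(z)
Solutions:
 u(z) = C1/cos(z)^(7/3)


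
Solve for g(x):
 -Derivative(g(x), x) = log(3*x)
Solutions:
 g(x) = C1 - x*log(x) - x*log(3) + x


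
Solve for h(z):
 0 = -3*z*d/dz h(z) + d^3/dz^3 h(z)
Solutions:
 h(z) = C1 + Integral(C2*airyai(3^(1/3)*z) + C3*airybi(3^(1/3)*z), z)


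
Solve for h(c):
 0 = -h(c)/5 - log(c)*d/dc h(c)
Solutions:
 h(c) = C1*exp(-li(c)/5)


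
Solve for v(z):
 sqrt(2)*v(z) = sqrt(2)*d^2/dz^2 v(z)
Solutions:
 v(z) = C1*exp(-z) + C2*exp(z)


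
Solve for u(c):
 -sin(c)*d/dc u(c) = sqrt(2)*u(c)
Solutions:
 u(c) = C1*(cos(c) + 1)^(sqrt(2)/2)/(cos(c) - 1)^(sqrt(2)/2)


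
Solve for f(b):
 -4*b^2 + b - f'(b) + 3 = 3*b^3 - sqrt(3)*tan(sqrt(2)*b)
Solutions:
 f(b) = C1 - 3*b^4/4 - 4*b^3/3 + b^2/2 + 3*b - sqrt(6)*log(cos(sqrt(2)*b))/2


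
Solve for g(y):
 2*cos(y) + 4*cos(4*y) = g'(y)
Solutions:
 g(y) = C1 + 2*sin(y) + sin(4*y)


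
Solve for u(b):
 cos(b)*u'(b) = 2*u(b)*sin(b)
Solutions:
 u(b) = C1/cos(b)^2


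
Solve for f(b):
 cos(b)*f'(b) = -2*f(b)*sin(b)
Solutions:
 f(b) = C1*cos(b)^2


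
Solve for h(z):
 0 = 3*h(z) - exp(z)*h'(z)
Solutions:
 h(z) = C1*exp(-3*exp(-z))


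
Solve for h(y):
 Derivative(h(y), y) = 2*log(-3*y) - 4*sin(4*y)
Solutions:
 h(y) = C1 + 2*y*log(-y) - 2*y + 2*y*log(3) + cos(4*y)


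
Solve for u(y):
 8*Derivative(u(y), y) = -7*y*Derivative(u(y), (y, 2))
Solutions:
 u(y) = C1 + C2/y^(1/7)


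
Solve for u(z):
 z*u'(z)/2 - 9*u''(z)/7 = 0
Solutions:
 u(z) = C1 + C2*erfi(sqrt(7)*z/6)


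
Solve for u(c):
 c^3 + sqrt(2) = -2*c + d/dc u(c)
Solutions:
 u(c) = C1 + c^4/4 + c^2 + sqrt(2)*c


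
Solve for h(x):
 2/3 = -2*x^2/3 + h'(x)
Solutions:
 h(x) = C1 + 2*x^3/9 + 2*x/3


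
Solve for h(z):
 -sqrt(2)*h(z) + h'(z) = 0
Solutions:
 h(z) = C1*exp(sqrt(2)*z)


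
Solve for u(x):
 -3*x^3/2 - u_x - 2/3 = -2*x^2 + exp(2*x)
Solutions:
 u(x) = C1 - 3*x^4/8 + 2*x^3/3 - 2*x/3 - exp(2*x)/2


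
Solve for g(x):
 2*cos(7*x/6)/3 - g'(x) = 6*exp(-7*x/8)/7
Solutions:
 g(x) = C1 + 4*sin(7*x/6)/7 + 48*exp(-7*x/8)/49


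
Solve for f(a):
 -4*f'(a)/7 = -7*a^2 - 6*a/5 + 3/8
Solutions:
 f(a) = C1 + 49*a^3/12 + 21*a^2/20 - 21*a/32


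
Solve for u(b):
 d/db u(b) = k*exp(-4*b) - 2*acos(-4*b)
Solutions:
 u(b) = C1 - 2*b*acos(-4*b) - k*exp(-4*b)/4 - sqrt(1 - 16*b^2)/2


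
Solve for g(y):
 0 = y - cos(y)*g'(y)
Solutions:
 g(y) = C1 + Integral(y/cos(y), y)


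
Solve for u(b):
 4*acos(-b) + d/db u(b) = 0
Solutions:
 u(b) = C1 - 4*b*acos(-b) - 4*sqrt(1 - b^2)


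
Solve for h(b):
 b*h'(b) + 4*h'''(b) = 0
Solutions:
 h(b) = C1 + Integral(C2*airyai(-2^(1/3)*b/2) + C3*airybi(-2^(1/3)*b/2), b)


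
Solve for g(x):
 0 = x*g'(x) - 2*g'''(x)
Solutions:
 g(x) = C1 + Integral(C2*airyai(2^(2/3)*x/2) + C3*airybi(2^(2/3)*x/2), x)


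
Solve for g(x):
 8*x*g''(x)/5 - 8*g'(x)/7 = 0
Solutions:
 g(x) = C1 + C2*x^(12/7)


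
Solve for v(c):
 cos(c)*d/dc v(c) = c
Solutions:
 v(c) = C1 + Integral(c/cos(c), c)


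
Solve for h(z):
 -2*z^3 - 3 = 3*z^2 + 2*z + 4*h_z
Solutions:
 h(z) = C1 - z^4/8 - z^3/4 - z^2/4 - 3*z/4


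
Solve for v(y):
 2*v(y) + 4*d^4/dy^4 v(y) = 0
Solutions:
 v(y) = (C1*sin(2^(1/4)*y/2) + C2*cos(2^(1/4)*y/2))*exp(-2^(1/4)*y/2) + (C3*sin(2^(1/4)*y/2) + C4*cos(2^(1/4)*y/2))*exp(2^(1/4)*y/2)


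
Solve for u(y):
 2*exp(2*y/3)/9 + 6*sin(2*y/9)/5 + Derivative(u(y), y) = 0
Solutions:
 u(y) = C1 - exp(2*y/3)/3 + 27*cos(2*y/9)/5


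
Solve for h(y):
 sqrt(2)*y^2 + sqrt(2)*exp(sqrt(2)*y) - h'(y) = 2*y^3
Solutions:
 h(y) = C1 - y^4/2 + sqrt(2)*y^3/3 + exp(sqrt(2)*y)


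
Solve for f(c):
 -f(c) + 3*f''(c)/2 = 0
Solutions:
 f(c) = C1*exp(-sqrt(6)*c/3) + C2*exp(sqrt(6)*c/3)


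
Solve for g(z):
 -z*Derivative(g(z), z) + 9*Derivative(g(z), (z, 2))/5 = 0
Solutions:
 g(z) = C1 + C2*erfi(sqrt(10)*z/6)


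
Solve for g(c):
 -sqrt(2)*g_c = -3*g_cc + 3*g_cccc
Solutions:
 g(c) = C1 + C2*exp(2^(1/6)*3^(1/3)*c*(2*3^(1/3)/(sqrt(3) + 3)^(1/3) + 2^(2/3)*(sqrt(3) + 3)^(1/3))/12)*sin(6^(1/6)*c*(-6^(2/3)*(sqrt(3) + 3)^(1/3) + 6/(sqrt(3) + 3)^(1/3))/12) + C3*exp(2^(1/6)*3^(1/3)*c*(2*3^(1/3)/(sqrt(3) + 3)^(1/3) + 2^(2/3)*(sqrt(3) + 3)^(1/3))/12)*cos(6^(1/6)*c*(-6^(2/3)*(sqrt(3) + 3)^(1/3) + 6/(sqrt(3) + 3)^(1/3))/12) + C4*exp(-2^(1/6)*3^(1/3)*c*(2*3^(1/3)/(sqrt(3) + 3)^(1/3) + 2^(2/3)*(sqrt(3) + 3)^(1/3))/6)


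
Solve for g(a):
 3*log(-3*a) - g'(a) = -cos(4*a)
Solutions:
 g(a) = C1 + 3*a*log(-a) - 3*a + 3*a*log(3) + sin(4*a)/4


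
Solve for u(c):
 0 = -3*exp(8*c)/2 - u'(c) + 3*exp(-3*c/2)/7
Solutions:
 u(c) = C1 - 3*exp(8*c)/16 - 2*exp(-3*c/2)/7


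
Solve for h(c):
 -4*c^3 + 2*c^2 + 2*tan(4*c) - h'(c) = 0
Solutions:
 h(c) = C1 - c^4 + 2*c^3/3 - log(cos(4*c))/2


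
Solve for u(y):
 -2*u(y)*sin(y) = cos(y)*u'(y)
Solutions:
 u(y) = C1*cos(y)^2


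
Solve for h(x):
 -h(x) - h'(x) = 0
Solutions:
 h(x) = C1*exp(-x)


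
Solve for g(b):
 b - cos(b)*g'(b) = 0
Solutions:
 g(b) = C1 + Integral(b/cos(b), b)


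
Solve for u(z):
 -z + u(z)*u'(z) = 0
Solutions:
 u(z) = -sqrt(C1 + z^2)
 u(z) = sqrt(C1 + z^2)


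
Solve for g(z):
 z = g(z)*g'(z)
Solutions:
 g(z) = -sqrt(C1 + z^2)
 g(z) = sqrt(C1 + z^2)


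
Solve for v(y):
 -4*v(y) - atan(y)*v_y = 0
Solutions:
 v(y) = C1*exp(-4*Integral(1/atan(y), y))


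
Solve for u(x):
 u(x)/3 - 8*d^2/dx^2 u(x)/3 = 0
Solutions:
 u(x) = C1*exp(-sqrt(2)*x/4) + C2*exp(sqrt(2)*x/4)


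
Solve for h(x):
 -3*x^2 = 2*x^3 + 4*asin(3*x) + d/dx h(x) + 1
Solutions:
 h(x) = C1 - x^4/2 - x^3 - 4*x*asin(3*x) - x - 4*sqrt(1 - 9*x^2)/3


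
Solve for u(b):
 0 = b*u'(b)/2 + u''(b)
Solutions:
 u(b) = C1 + C2*erf(b/2)


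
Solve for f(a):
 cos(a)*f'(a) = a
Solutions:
 f(a) = C1 + Integral(a/cos(a), a)


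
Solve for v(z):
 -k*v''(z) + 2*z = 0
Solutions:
 v(z) = C1 + C2*z + z^3/(3*k)


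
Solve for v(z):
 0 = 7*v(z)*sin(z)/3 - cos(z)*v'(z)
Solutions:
 v(z) = C1/cos(z)^(7/3)


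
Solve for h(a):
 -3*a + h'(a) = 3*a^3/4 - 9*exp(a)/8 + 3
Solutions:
 h(a) = C1 + 3*a^4/16 + 3*a^2/2 + 3*a - 9*exp(a)/8


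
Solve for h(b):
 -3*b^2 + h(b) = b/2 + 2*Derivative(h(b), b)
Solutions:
 h(b) = C1*exp(b/2) + 3*b^2 + 25*b/2 + 25


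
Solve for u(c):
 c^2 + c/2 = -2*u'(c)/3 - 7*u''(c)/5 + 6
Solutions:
 u(c) = C1 + C2*exp(-10*c/21) - c^3/2 + 111*c^2/40 - 531*c/200


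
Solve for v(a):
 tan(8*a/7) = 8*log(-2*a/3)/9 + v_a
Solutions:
 v(a) = C1 - 8*a*log(-a)/9 - 8*a*log(2)/9 + 8*a/9 + 8*a*log(3)/9 - 7*log(cos(8*a/7))/8


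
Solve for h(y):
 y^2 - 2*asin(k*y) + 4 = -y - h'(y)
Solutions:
 h(y) = C1 - y^3/3 - y^2/2 - 4*y + 2*Piecewise((y*asin(k*y) + sqrt(-k^2*y^2 + 1)/k, Ne(k, 0)), (0, True))


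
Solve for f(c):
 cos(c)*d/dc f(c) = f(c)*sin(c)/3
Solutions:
 f(c) = C1/cos(c)^(1/3)


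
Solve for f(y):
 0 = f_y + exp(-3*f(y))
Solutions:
 f(y) = log(C1 - 3*y)/3
 f(y) = log((-3^(1/3) - 3^(5/6)*I)*(C1 - y)^(1/3)/2)
 f(y) = log((-3^(1/3) + 3^(5/6)*I)*(C1 - y)^(1/3)/2)


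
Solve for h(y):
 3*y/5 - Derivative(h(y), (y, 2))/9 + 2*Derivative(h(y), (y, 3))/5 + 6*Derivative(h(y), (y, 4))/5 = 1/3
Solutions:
 h(y) = C1 + C2*y + C3*exp(y*(-3 + sqrt(39))/18) + C4*exp(-y*(3 + sqrt(39))/18) + 9*y^3/10 + 411*y^2/50


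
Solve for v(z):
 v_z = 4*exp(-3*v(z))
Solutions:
 v(z) = log(C1 + 12*z)/3
 v(z) = log((-3^(1/3) - 3^(5/6)*I)*(C1 + 4*z)^(1/3)/2)
 v(z) = log((-3^(1/3) + 3^(5/6)*I)*(C1 + 4*z)^(1/3)/2)


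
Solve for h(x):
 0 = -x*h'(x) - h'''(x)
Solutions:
 h(x) = C1 + Integral(C2*airyai(-x) + C3*airybi(-x), x)


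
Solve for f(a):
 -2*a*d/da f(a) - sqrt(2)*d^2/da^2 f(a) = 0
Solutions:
 f(a) = C1 + C2*erf(2^(3/4)*a/2)


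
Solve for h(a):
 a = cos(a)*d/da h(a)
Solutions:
 h(a) = C1 + Integral(a/cos(a), a)


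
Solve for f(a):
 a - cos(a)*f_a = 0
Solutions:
 f(a) = C1 + Integral(a/cos(a), a)


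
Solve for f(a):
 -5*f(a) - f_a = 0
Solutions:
 f(a) = C1*exp(-5*a)


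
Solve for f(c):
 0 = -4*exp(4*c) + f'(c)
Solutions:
 f(c) = C1 + exp(4*c)


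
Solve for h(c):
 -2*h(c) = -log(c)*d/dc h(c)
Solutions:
 h(c) = C1*exp(2*li(c))


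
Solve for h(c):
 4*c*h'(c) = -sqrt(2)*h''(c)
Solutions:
 h(c) = C1 + C2*erf(2^(1/4)*c)


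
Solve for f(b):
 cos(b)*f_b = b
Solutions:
 f(b) = C1 + Integral(b/cos(b), b)


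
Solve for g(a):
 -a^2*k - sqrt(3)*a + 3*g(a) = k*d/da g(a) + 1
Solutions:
 g(a) = C1*exp(3*a/k) + a^2*k/3 + 2*a*k^2/9 + sqrt(3)*a/3 + 2*k^3/27 + sqrt(3)*k/9 + 1/3


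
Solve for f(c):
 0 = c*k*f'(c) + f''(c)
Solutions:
 f(c) = Piecewise((-sqrt(2)*sqrt(pi)*C1*erf(sqrt(2)*c*sqrt(k)/2)/(2*sqrt(k)) - C2, (k > 0) | (k < 0)), (-C1*c - C2, True))


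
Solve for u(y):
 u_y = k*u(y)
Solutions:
 u(y) = C1*exp(k*y)


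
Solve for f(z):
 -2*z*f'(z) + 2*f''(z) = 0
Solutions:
 f(z) = C1 + C2*erfi(sqrt(2)*z/2)


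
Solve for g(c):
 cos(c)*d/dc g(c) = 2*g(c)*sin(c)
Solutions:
 g(c) = C1/cos(c)^2


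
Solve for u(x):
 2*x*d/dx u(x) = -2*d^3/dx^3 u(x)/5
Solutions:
 u(x) = C1 + Integral(C2*airyai(-5^(1/3)*x) + C3*airybi(-5^(1/3)*x), x)


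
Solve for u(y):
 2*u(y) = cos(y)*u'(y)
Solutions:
 u(y) = C1*(sin(y) + 1)/(sin(y) - 1)


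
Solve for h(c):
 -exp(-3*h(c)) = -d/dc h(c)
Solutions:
 h(c) = log(C1 + 3*c)/3
 h(c) = log((-3^(1/3) - 3^(5/6)*I)*(C1 + c)^(1/3)/2)
 h(c) = log((-3^(1/3) + 3^(5/6)*I)*(C1 + c)^(1/3)/2)


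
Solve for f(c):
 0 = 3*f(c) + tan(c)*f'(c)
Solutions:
 f(c) = C1/sin(c)^3


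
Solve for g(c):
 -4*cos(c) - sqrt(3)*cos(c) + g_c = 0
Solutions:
 g(c) = C1 + sqrt(3)*sin(c) + 4*sin(c)


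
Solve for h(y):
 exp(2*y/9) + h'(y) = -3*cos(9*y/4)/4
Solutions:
 h(y) = C1 - 9*exp(2*y/9)/2 - sin(9*y/4)/3


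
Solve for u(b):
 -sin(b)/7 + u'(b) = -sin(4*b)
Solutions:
 u(b) = C1 - cos(b)/7 + cos(4*b)/4


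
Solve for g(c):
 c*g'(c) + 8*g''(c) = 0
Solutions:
 g(c) = C1 + C2*erf(c/4)


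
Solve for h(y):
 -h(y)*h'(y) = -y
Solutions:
 h(y) = -sqrt(C1 + y^2)
 h(y) = sqrt(C1 + y^2)


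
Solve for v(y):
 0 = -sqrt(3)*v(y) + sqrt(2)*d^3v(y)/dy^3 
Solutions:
 v(y) = C3*exp(2^(5/6)*3^(1/6)*y/2) + (C1*sin(2^(5/6)*3^(2/3)*y/4) + C2*cos(2^(5/6)*3^(2/3)*y/4))*exp(-2^(5/6)*3^(1/6)*y/4)


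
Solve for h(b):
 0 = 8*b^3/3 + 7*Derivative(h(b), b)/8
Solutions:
 h(b) = C1 - 16*b^4/21


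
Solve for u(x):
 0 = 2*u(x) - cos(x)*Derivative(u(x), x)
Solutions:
 u(x) = C1*(sin(x) + 1)/(sin(x) - 1)


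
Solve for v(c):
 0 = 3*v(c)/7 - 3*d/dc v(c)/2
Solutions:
 v(c) = C1*exp(2*c/7)


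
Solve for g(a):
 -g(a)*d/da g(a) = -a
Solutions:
 g(a) = -sqrt(C1 + a^2)
 g(a) = sqrt(C1 + a^2)


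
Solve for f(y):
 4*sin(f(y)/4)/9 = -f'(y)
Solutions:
 4*y/9 + 2*log(cos(f(y)/4) - 1) - 2*log(cos(f(y)/4) + 1) = C1


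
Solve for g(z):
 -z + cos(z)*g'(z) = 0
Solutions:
 g(z) = C1 + Integral(z/cos(z), z)


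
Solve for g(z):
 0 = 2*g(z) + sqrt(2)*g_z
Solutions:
 g(z) = C1*exp(-sqrt(2)*z)


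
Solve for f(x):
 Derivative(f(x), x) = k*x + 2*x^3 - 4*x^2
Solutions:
 f(x) = C1 + k*x^2/2 + x^4/2 - 4*x^3/3


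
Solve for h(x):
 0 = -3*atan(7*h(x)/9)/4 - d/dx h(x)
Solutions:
 Integral(1/atan(7*_y/9), (_y, h(x))) = C1 - 3*x/4


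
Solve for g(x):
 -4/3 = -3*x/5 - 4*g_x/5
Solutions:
 g(x) = C1 - 3*x^2/8 + 5*x/3


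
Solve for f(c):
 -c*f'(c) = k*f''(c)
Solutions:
 f(c) = C1 + C2*sqrt(k)*erf(sqrt(2)*c*sqrt(1/k)/2)


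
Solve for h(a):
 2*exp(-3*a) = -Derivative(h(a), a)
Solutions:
 h(a) = C1 + 2*exp(-3*a)/3


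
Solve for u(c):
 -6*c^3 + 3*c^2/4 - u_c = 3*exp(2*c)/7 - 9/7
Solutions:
 u(c) = C1 - 3*c^4/2 + c^3/4 + 9*c/7 - 3*exp(2*c)/14


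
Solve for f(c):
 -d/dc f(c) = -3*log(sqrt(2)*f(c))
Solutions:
 -2*Integral(1/(2*log(_y) + log(2)), (_y, f(c)))/3 = C1 - c


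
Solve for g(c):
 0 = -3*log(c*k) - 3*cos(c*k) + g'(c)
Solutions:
 g(c) = C1 + 3*c*log(c*k) - 3*c + 3*Piecewise((sin(c*k)/k, Ne(k, 0)), (c, True))


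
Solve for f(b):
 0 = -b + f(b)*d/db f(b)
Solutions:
 f(b) = -sqrt(C1 + b^2)
 f(b) = sqrt(C1 + b^2)


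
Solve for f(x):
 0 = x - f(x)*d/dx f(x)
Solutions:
 f(x) = -sqrt(C1 + x^2)
 f(x) = sqrt(C1 + x^2)


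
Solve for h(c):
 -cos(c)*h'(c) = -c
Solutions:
 h(c) = C1 + Integral(c/cos(c), c)


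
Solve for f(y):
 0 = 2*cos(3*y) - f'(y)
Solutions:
 f(y) = C1 + 2*sin(3*y)/3


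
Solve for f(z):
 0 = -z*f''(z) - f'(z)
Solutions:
 f(z) = C1 + C2*log(z)


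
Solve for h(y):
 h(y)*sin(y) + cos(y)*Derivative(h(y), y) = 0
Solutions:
 h(y) = C1*cos(y)


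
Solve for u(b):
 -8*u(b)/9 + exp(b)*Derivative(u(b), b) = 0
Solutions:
 u(b) = C1*exp(-8*exp(-b)/9)


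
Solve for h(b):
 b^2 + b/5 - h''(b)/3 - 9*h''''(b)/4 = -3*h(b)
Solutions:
 h(b) = C1*exp(-sqrt(6)*b*sqrt(-1 + 2*sqrt(61))/9) + C2*exp(sqrt(6)*b*sqrt(-1 + 2*sqrt(61))/9) + C3*sin(sqrt(6)*b*sqrt(1 + 2*sqrt(61))/9) + C4*cos(sqrt(6)*b*sqrt(1 + 2*sqrt(61))/9) - b^2/3 - b/15 - 2/27


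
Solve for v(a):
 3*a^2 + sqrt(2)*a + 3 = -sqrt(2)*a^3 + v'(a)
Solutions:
 v(a) = C1 + sqrt(2)*a^4/4 + a^3 + sqrt(2)*a^2/2 + 3*a


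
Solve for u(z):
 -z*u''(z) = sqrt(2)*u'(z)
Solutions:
 u(z) = C1 + C2*z^(1 - sqrt(2))


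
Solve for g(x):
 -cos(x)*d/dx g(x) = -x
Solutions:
 g(x) = C1 + Integral(x/cos(x), x)


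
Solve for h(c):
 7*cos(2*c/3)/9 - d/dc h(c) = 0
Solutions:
 h(c) = C1 + 7*sin(2*c/3)/6


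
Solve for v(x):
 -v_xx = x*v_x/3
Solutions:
 v(x) = C1 + C2*erf(sqrt(6)*x/6)


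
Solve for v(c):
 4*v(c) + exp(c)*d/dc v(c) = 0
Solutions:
 v(c) = C1*exp(4*exp(-c))


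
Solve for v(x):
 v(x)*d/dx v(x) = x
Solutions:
 v(x) = -sqrt(C1 + x^2)
 v(x) = sqrt(C1 + x^2)


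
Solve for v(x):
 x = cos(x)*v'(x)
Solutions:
 v(x) = C1 + Integral(x/cos(x), x)


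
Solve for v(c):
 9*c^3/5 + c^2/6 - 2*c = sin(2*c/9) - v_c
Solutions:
 v(c) = C1 - 9*c^4/20 - c^3/18 + c^2 - 9*cos(2*c/9)/2


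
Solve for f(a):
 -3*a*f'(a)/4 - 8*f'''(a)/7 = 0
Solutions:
 f(a) = C1 + Integral(C2*airyai(-42^(1/3)*a/4) + C3*airybi(-42^(1/3)*a/4), a)


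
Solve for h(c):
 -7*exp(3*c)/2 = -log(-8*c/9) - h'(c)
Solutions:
 h(c) = C1 - c*log(-c) + c*(-3*log(2) + 1 + 2*log(3)) + 7*exp(3*c)/6


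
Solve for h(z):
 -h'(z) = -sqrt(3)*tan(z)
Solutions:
 h(z) = C1 - sqrt(3)*log(cos(z))


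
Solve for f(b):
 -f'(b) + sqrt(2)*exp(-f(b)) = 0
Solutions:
 f(b) = log(C1 + sqrt(2)*b)


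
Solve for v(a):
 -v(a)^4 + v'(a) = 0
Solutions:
 v(a) = (-1/(C1 + 3*a))^(1/3)
 v(a) = (-1/(C1 + a))^(1/3)*(-3^(2/3) - 3*3^(1/6)*I)/6
 v(a) = (-1/(C1 + a))^(1/3)*(-3^(2/3) + 3*3^(1/6)*I)/6


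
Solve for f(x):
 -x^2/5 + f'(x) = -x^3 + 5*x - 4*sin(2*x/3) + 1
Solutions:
 f(x) = C1 - x^4/4 + x^3/15 + 5*x^2/2 + x + 6*cos(2*x/3)


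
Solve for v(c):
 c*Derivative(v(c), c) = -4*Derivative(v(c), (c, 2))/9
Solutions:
 v(c) = C1 + C2*erf(3*sqrt(2)*c/4)


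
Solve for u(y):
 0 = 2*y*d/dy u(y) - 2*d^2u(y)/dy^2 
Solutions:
 u(y) = C1 + C2*erfi(sqrt(2)*y/2)


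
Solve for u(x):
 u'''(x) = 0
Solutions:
 u(x) = C1 + C2*x + C3*x^2


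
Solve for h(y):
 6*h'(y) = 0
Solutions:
 h(y) = C1


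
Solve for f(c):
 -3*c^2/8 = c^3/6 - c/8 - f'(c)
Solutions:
 f(c) = C1 + c^4/24 + c^3/8 - c^2/16


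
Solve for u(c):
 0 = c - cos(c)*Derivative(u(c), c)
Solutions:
 u(c) = C1 + Integral(c/cos(c), c)


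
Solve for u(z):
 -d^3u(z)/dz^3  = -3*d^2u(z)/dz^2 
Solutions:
 u(z) = C1 + C2*z + C3*exp(3*z)


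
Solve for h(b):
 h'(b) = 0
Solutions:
 h(b) = C1


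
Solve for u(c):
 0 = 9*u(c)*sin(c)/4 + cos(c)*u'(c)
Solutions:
 u(c) = C1*cos(c)^(9/4)


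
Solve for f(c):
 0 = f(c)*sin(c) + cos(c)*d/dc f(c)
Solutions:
 f(c) = C1*cos(c)


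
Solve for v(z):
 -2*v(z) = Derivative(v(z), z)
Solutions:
 v(z) = C1*exp(-2*z)


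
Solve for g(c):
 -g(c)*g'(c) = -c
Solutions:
 g(c) = -sqrt(C1 + c^2)
 g(c) = sqrt(C1 + c^2)


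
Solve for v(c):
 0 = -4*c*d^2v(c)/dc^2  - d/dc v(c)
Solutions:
 v(c) = C1 + C2*c^(3/4)


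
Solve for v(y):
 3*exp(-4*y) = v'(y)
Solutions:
 v(y) = C1 - 3*exp(-4*y)/4


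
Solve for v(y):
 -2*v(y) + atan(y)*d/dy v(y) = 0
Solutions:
 v(y) = C1*exp(2*Integral(1/atan(y), y))


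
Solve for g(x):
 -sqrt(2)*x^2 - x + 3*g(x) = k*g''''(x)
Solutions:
 g(x) = C1*exp(-3^(1/4)*x*(1/k)^(1/4)) + C2*exp(3^(1/4)*x*(1/k)^(1/4)) + C3*exp(-3^(1/4)*I*x*(1/k)^(1/4)) + C4*exp(3^(1/4)*I*x*(1/k)^(1/4)) + sqrt(2)*x^2/3 + x/3


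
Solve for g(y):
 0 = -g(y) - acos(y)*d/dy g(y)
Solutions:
 g(y) = C1*exp(-Integral(1/acos(y), y))


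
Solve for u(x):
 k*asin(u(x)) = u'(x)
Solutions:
 Integral(1/asin(_y), (_y, u(x))) = C1 + k*x


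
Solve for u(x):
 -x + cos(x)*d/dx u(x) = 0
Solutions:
 u(x) = C1 + Integral(x/cos(x), x)


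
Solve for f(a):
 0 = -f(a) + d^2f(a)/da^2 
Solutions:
 f(a) = C1*exp(-a) + C2*exp(a)


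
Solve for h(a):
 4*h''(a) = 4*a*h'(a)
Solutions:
 h(a) = C1 + C2*erfi(sqrt(2)*a/2)


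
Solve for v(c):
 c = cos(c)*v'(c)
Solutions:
 v(c) = C1 + Integral(c/cos(c), c)


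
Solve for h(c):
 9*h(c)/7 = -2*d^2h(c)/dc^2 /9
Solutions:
 h(c) = C1*sin(9*sqrt(14)*c/14) + C2*cos(9*sqrt(14)*c/14)


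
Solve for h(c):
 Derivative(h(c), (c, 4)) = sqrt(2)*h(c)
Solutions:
 h(c) = C1*exp(-2^(1/8)*c) + C2*exp(2^(1/8)*c) + C3*sin(2^(1/8)*c) + C4*cos(2^(1/8)*c)


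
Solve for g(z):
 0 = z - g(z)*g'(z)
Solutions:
 g(z) = -sqrt(C1 + z^2)
 g(z) = sqrt(C1 + z^2)


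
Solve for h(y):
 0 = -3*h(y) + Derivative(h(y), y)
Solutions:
 h(y) = C1*exp(3*y)


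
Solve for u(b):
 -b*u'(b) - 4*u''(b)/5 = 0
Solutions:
 u(b) = C1 + C2*erf(sqrt(10)*b/4)


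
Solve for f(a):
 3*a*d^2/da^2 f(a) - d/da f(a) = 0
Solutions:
 f(a) = C1 + C2*a^(4/3)


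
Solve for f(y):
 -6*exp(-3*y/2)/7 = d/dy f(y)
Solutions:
 f(y) = C1 + 4*exp(-3*y/2)/7


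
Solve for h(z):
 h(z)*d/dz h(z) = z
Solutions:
 h(z) = -sqrt(C1 + z^2)
 h(z) = sqrt(C1 + z^2)


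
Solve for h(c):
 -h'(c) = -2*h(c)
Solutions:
 h(c) = C1*exp(2*c)


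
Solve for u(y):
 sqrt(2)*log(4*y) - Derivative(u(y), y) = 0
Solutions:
 u(y) = C1 + sqrt(2)*y*log(y) - sqrt(2)*y + 2*sqrt(2)*y*log(2)


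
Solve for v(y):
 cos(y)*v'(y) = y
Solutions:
 v(y) = C1 + Integral(y/cos(y), y)


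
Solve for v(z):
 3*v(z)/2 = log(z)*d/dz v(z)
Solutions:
 v(z) = C1*exp(3*li(z)/2)


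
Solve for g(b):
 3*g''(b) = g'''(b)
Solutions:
 g(b) = C1 + C2*b + C3*exp(3*b)


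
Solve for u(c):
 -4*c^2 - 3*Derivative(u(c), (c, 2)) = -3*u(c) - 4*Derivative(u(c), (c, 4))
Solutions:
 u(c) = 4*c^2/3 + (C1*sin(sqrt(2)*3^(1/4)*c*sin(atan(sqrt(39)/3)/2)/2) + C2*cos(sqrt(2)*3^(1/4)*c*sin(atan(sqrt(39)/3)/2)/2))*exp(-sqrt(2)*3^(1/4)*c*cos(atan(sqrt(39)/3)/2)/2) + (C3*sin(sqrt(2)*3^(1/4)*c*sin(atan(sqrt(39)/3)/2)/2) + C4*cos(sqrt(2)*3^(1/4)*c*sin(atan(sqrt(39)/3)/2)/2))*exp(sqrt(2)*3^(1/4)*c*cos(atan(sqrt(39)/3)/2)/2) + 8/3


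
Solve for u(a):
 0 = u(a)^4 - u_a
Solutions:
 u(a) = (-1/(C1 + 3*a))^(1/3)
 u(a) = (-1/(C1 + a))^(1/3)*(-3^(2/3) - 3*3^(1/6)*I)/6
 u(a) = (-1/(C1 + a))^(1/3)*(-3^(2/3) + 3*3^(1/6)*I)/6


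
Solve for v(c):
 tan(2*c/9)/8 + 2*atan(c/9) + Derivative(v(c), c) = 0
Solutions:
 v(c) = C1 - 2*c*atan(c/9) + 9*log(c^2 + 81) + 9*log(cos(2*c/9))/16


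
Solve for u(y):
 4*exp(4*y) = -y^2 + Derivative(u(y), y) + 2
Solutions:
 u(y) = C1 + y^3/3 - 2*y + exp(4*y)


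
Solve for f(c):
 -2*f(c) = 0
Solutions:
 f(c) = 0


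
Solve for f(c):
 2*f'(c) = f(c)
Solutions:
 f(c) = C1*exp(c/2)


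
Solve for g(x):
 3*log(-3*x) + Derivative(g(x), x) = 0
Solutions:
 g(x) = C1 - 3*x*log(-x) + 3*x*(1 - log(3))


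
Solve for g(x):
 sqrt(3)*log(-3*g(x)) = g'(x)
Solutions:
 -sqrt(3)*Integral(1/(log(-_y) + log(3)), (_y, g(x)))/3 = C1 - x


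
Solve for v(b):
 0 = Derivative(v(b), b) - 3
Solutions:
 v(b) = C1 + 3*b


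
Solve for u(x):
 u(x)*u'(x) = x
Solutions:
 u(x) = -sqrt(C1 + x^2)
 u(x) = sqrt(C1 + x^2)


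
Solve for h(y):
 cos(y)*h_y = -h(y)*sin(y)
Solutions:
 h(y) = C1*cos(y)


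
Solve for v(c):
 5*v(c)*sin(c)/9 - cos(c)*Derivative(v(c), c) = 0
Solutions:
 v(c) = C1/cos(c)^(5/9)


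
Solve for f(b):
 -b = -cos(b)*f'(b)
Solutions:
 f(b) = C1 + Integral(b/cos(b), b)


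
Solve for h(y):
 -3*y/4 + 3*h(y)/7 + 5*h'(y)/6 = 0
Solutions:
 h(y) = C1*exp(-18*y/35) + 7*y/4 - 245/72


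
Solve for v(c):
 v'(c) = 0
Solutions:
 v(c) = C1


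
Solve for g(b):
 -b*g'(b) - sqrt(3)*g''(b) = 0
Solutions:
 g(b) = C1 + C2*erf(sqrt(2)*3^(3/4)*b/6)


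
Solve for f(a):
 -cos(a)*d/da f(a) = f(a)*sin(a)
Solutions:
 f(a) = C1*cos(a)


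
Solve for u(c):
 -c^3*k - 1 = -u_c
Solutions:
 u(c) = C1 + c^4*k/4 + c


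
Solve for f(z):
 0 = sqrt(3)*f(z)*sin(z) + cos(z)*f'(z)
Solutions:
 f(z) = C1*cos(z)^(sqrt(3))


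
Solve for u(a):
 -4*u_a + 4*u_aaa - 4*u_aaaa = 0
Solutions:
 u(a) = C1 + C2*exp(a*(2*2^(1/3)/(3*sqrt(69) + 25)^(1/3) + 4 + 2^(2/3)*(3*sqrt(69) + 25)^(1/3))/12)*sin(2^(1/3)*sqrt(3)*a*(-2^(1/3)*(3*sqrt(69) + 25)^(1/3) + 2/(3*sqrt(69) + 25)^(1/3))/12) + C3*exp(a*(2*2^(1/3)/(3*sqrt(69) + 25)^(1/3) + 4 + 2^(2/3)*(3*sqrt(69) + 25)^(1/3))/12)*cos(2^(1/3)*sqrt(3)*a*(-2^(1/3)*(3*sqrt(69) + 25)^(1/3) + 2/(3*sqrt(69) + 25)^(1/3))/12) + C4*exp(a*(-2^(2/3)*(3*sqrt(69) + 25)^(1/3) - 2*2^(1/3)/(3*sqrt(69) + 25)^(1/3) + 2)/6)


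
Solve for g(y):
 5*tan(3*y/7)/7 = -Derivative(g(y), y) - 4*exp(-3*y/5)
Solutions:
 g(y) = C1 - 5*log(tan(3*y/7)^2 + 1)/6 + 20*exp(-3*y/5)/3


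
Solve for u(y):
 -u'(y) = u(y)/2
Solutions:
 u(y) = C1*exp(-y/2)


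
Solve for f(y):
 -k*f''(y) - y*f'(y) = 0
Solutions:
 f(y) = C1 + C2*sqrt(k)*erf(sqrt(2)*y*sqrt(1/k)/2)


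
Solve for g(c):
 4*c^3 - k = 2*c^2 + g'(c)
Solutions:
 g(c) = C1 + c^4 - 2*c^3/3 - c*k


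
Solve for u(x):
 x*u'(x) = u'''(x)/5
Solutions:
 u(x) = C1 + Integral(C2*airyai(5^(1/3)*x) + C3*airybi(5^(1/3)*x), x)


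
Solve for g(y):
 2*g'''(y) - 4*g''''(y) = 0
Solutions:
 g(y) = C1 + C2*y + C3*y^2 + C4*exp(y/2)


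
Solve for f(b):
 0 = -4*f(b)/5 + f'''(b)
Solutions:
 f(b) = C3*exp(10^(2/3)*b/5) + (C1*sin(10^(2/3)*sqrt(3)*b/10) + C2*cos(10^(2/3)*sqrt(3)*b/10))*exp(-10^(2/3)*b/10)


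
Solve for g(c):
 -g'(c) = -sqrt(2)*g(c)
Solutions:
 g(c) = C1*exp(sqrt(2)*c)


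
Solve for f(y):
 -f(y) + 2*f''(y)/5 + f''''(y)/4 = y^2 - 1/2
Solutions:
 f(y) = C1*exp(-sqrt(10)*y*sqrt(-2 + sqrt(29))/5) + C2*exp(sqrt(10)*y*sqrt(-2 + sqrt(29))/5) + C3*sin(sqrt(10)*y*sqrt(2 + sqrt(29))/5) + C4*cos(sqrt(10)*y*sqrt(2 + sqrt(29))/5) - y^2 - 3/10


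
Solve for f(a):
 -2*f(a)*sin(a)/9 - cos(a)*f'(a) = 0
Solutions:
 f(a) = C1*cos(a)^(2/9)


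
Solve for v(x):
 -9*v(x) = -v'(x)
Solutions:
 v(x) = C1*exp(9*x)


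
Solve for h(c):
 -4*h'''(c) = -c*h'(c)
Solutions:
 h(c) = C1 + Integral(C2*airyai(2^(1/3)*c/2) + C3*airybi(2^(1/3)*c/2), c)


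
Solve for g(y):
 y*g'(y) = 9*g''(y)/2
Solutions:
 g(y) = C1 + C2*erfi(y/3)


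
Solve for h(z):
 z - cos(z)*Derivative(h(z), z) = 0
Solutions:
 h(z) = C1 + Integral(z/cos(z), z)


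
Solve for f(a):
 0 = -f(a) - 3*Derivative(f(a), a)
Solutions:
 f(a) = C1*exp(-a/3)


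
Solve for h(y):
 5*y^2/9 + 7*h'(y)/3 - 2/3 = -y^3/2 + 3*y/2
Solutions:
 h(y) = C1 - 3*y^4/56 - 5*y^3/63 + 9*y^2/28 + 2*y/7


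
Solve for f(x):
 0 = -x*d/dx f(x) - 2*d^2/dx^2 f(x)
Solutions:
 f(x) = C1 + C2*erf(x/2)


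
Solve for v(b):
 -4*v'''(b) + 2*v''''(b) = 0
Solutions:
 v(b) = C1 + C2*b + C3*b^2 + C4*exp(2*b)


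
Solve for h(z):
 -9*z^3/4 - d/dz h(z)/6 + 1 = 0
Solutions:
 h(z) = C1 - 27*z^4/8 + 6*z


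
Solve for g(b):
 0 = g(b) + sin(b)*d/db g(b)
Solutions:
 g(b) = C1*sqrt(cos(b) + 1)/sqrt(cos(b) - 1)


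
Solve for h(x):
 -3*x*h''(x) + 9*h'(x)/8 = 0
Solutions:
 h(x) = C1 + C2*x^(11/8)


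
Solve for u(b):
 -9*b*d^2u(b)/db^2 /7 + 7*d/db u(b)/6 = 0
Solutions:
 u(b) = C1 + C2*b^(103/54)


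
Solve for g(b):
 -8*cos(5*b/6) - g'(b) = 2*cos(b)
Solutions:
 g(b) = C1 - 48*sin(5*b/6)/5 - 2*sin(b)


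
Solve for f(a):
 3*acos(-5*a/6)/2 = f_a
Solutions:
 f(a) = C1 + 3*a*acos(-5*a/6)/2 + 3*sqrt(36 - 25*a^2)/10


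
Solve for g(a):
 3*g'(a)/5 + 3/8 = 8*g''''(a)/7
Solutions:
 g(a) = C1 + C4*exp(21^(1/3)*5^(2/3)*a/10) - 5*a/8 + (C2*sin(3^(5/6)*5^(2/3)*7^(1/3)*a/20) + C3*cos(3^(5/6)*5^(2/3)*7^(1/3)*a/20))*exp(-21^(1/3)*5^(2/3)*a/20)


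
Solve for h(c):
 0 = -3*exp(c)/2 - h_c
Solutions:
 h(c) = C1 - 3*exp(c)/2


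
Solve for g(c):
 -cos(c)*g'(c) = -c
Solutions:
 g(c) = C1 + Integral(c/cos(c), c)


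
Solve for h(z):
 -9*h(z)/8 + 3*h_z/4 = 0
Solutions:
 h(z) = C1*exp(3*z/2)


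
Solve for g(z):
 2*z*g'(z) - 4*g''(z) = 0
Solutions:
 g(z) = C1 + C2*erfi(z/2)


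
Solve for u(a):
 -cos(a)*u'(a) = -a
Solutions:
 u(a) = C1 + Integral(a/cos(a), a)


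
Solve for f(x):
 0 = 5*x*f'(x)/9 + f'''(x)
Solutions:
 f(x) = C1 + Integral(C2*airyai(-15^(1/3)*x/3) + C3*airybi(-15^(1/3)*x/3), x)


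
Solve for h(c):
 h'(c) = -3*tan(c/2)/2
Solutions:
 h(c) = C1 + 3*log(cos(c/2))


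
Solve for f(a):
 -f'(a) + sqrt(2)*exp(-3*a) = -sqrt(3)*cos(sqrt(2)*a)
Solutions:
 f(a) = C1 + sqrt(6)*sin(sqrt(2)*a)/2 - sqrt(2)*exp(-3*a)/3


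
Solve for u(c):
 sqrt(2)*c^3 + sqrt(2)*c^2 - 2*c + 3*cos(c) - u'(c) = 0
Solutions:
 u(c) = C1 + sqrt(2)*c^4/4 + sqrt(2)*c^3/3 - c^2 + 3*sin(c)


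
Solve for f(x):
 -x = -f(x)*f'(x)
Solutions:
 f(x) = -sqrt(C1 + x^2)
 f(x) = sqrt(C1 + x^2)


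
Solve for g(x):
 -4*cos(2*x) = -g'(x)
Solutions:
 g(x) = C1 + 2*sin(2*x)


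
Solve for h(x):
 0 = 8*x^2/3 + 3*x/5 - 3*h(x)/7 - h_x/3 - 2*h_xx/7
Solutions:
 h(x) = 56*x^2/9 - 3353*x/405 + (C1*sin(sqrt(167)*x/12) + C2*cos(sqrt(167)*x/12))*exp(-7*x/12) - 6769/3645


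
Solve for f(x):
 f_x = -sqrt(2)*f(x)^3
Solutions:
 f(x) = -sqrt(2)*sqrt(-1/(C1 - sqrt(2)*x))/2
 f(x) = sqrt(2)*sqrt(-1/(C1 - sqrt(2)*x))/2


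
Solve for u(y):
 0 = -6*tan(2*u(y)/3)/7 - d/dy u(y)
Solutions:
 u(y) = -3*asin(C1*exp(-4*y/7))/2 + 3*pi/2
 u(y) = 3*asin(C1*exp(-4*y/7))/2


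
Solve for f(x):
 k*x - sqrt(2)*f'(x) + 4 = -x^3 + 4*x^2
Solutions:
 f(x) = C1 + sqrt(2)*k*x^2/4 + sqrt(2)*x^4/8 - 2*sqrt(2)*x^3/3 + 2*sqrt(2)*x


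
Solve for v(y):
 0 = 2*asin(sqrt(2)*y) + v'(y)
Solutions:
 v(y) = C1 - 2*y*asin(sqrt(2)*y) - sqrt(2)*sqrt(1 - 2*y^2)


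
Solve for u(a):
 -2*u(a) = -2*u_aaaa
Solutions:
 u(a) = C1*exp(-a) + C2*exp(a) + C3*sin(a) + C4*cos(a)


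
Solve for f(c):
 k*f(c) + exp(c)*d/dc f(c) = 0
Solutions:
 f(c) = C1*exp(k*exp(-c))


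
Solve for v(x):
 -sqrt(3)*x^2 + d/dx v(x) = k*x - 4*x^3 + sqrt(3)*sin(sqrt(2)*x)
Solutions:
 v(x) = C1 + k*x^2/2 - x^4 + sqrt(3)*x^3/3 - sqrt(6)*cos(sqrt(2)*x)/2


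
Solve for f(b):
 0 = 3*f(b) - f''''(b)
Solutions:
 f(b) = C1*exp(-3^(1/4)*b) + C2*exp(3^(1/4)*b) + C3*sin(3^(1/4)*b) + C4*cos(3^(1/4)*b)


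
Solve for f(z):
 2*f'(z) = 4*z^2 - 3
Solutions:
 f(z) = C1 + 2*z^3/3 - 3*z/2


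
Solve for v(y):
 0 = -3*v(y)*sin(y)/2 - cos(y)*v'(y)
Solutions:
 v(y) = C1*cos(y)^(3/2)


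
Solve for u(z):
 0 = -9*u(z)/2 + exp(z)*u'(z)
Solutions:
 u(z) = C1*exp(-9*exp(-z)/2)


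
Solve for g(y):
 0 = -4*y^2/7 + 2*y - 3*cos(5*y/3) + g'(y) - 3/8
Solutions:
 g(y) = C1 + 4*y^3/21 - y^2 + 3*y/8 + 9*sin(5*y/3)/5


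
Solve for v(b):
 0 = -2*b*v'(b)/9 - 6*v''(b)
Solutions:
 v(b) = C1 + C2*erf(sqrt(6)*b/18)


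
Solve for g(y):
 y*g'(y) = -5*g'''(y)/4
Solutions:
 g(y) = C1 + Integral(C2*airyai(-10^(2/3)*y/5) + C3*airybi(-10^(2/3)*y/5), y)


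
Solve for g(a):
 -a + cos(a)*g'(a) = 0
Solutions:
 g(a) = C1 + Integral(a/cos(a), a)


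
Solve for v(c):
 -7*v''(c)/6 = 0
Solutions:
 v(c) = C1 + C2*c


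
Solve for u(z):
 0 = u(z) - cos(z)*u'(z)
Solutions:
 u(z) = C1*sqrt(sin(z) + 1)/sqrt(sin(z) - 1)


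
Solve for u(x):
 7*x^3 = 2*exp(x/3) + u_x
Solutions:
 u(x) = C1 + 7*x^4/4 - 6*exp(x/3)


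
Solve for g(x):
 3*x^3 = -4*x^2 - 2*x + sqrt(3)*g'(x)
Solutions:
 g(x) = C1 + sqrt(3)*x^4/4 + 4*sqrt(3)*x^3/9 + sqrt(3)*x^2/3


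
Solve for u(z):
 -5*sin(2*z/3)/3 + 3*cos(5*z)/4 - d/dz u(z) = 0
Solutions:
 u(z) = C1 + 3*sin(5*z)/20 + 5*cos(2*z/3)/2


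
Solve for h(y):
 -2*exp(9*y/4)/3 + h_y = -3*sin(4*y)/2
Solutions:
 h(y) = C1 + 8*exp(9*y/4)/27 + 3*cos(4*y)/8


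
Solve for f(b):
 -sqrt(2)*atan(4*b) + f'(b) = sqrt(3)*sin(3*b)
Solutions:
 f(b) = C1 + sqrt(2)*(b*atan(4*b) - log(16*b^2 + 1)/8) - sqrt(3)*cos(3*b)/3


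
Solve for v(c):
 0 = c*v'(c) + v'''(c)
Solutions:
 v(c) = C1 + Integral(C2*airyai(-c) + C3*airybi(-c), c)


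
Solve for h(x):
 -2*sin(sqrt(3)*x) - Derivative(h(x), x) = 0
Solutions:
 h(x) = C1 + 2*sqrt(3)*cos(sqrt(3)*x)/3


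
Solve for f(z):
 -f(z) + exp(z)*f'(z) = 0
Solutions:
 f(z) = C1*exp(-exp(-z))


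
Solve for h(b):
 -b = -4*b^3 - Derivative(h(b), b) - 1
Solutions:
 h(b) = C1 - b^4 + b^2/2 - b


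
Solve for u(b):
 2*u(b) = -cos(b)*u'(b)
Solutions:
 u(b) = C1*(sin(b) - 1)/(sin(b) + 1)


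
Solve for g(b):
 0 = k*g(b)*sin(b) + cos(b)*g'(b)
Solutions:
 g(b) = C1*exp(k*log(cos(b)))


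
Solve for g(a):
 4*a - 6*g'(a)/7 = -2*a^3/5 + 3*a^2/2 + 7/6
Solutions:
 g(a) = C1 + 7*a^4/60 - 7*a^3/12 + 7*a^2/3 - 49*a/36


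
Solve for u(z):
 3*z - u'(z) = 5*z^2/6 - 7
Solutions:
 u(z) = C1 - 5*z^3/18 + 3*z^2/2 + 7*z


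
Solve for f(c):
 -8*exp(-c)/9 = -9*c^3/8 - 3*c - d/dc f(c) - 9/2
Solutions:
 f(c) = C1 - 9*c^4/32 - 3*c^2/2 - 9*c/2 - 8*exp(-c)/9


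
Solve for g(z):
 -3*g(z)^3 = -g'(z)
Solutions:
 g(z) = -sqrt(2)*sqrt(-1/(C1 + 3*z))/2
 g(z) = sqrt(2)*sqrt(-1/(C1 + 3*z))/2


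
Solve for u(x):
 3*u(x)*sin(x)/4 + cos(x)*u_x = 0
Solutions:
 u(x) = C1*cos(x)^(3/4)


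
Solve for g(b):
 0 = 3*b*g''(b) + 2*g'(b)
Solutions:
 g(b) = C1 + C2*b^(1/3)


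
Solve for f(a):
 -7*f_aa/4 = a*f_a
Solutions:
 f(a) = C1 + C2*erf(sqrt(14)*a/7)


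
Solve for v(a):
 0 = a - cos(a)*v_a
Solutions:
 v(a) = C1 + Integral(a/cos(a), a)


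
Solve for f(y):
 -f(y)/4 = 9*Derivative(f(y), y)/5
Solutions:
 f(y) = C1*exp(-5*y/36)


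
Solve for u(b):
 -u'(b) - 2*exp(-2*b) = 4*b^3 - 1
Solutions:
 u(b) = C1 - b^4 + b + exp(-2*b)


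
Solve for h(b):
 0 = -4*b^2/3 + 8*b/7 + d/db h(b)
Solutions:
 h(b) = C1 + 4*b^3/9 - 4*b^2/7


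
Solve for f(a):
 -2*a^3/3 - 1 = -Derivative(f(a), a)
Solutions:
 f(a) = C1 + a^4/6 + a


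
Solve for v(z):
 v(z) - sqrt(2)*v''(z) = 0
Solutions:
 v(z) = C1*exp(-2^(3/4)*z/2) + C2*exp(2^(3/4)*z/2)


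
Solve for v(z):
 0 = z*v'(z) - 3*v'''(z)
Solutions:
 v(z) = C1 + Integral(C2*airyai(3^(2/3)*z/3) + C3*airybi(3^(2/3)*z/3), z)


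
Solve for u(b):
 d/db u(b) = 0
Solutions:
 u(b) = C1


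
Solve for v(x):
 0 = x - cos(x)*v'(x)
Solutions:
 v(x) = C1 + Integral(x/cos(x), x)


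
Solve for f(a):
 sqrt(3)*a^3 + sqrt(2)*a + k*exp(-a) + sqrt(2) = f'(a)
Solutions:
 f(a) = C1 + sqrt(3)*a^4/4 + sqrt(2)*a^2/2 + sqrt(2)*a - k*exp(-a)


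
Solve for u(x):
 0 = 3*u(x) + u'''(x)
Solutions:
 u(x) = C3*exp(-3^(1/3)*x) + (C1*sin(3^(5/6)*x/2) + C2*cos(3^(5/6)*x/2))*exp(3^(1/3)*x/2)


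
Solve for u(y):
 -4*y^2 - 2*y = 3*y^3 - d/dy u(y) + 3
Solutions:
 u(y) = C1 + 3*y^4/4 + 4*y^3/3 + y^2 + 3*y


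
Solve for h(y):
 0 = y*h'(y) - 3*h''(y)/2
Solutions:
 h(y) = C1 + C2*erfi(sqrt(3)*y/3)


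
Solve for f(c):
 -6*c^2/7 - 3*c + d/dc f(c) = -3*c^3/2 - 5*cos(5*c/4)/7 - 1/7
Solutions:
 f(c) = C1 - 3*c^4/8 + 2*c^3/7 + 3*c^2/2 - c/7 - 4*sin(5*c/4)/7


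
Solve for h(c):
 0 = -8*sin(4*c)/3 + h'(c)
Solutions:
 h(c) = C1 - 2*cos(4*c)/3


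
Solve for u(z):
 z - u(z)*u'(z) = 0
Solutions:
 u(z) = -sqrt(C1 + z^2)
 u(z) = sqrt(C1 + z^2)
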